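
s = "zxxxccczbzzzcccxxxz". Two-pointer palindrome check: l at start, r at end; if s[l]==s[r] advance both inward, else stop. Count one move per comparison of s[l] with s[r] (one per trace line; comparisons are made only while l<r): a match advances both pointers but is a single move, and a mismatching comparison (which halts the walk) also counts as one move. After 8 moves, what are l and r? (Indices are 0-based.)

[0,18] 'z'=='z' → l++,r--
[1,17] 'x'=='x' → l++,r--
[2,16] 'x'=='x' → l++,r--
[3,15] 'x'=='x' → l++,r--
[4,14] 'c'=='c' → l++,r--
[5,13] 'c'=='c' → l++,r--
[6,12] 'c'=='c' → l++,r--
[7,11] 'z'=='z' → l++,r--

l=8, r=10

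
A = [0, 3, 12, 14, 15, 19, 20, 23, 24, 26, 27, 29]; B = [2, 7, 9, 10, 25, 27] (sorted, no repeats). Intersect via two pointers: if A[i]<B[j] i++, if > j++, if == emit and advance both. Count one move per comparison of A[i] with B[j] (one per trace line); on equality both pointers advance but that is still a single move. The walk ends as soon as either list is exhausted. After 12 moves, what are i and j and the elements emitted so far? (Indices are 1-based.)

i=9, j=5, emitted=[]

i=1 j=1: 0<2, i++
i=2 j=1: 3>2, j++
i=2 j=2: 3<7, i++
i=3 j=2: 12>7, j++
i=3 j=3: 12>9, j++
i=3 j=4: 12>10, j++
i=3 j=5: 12<25, i++
i=4 j=5: 14<25, i++
i=5 j=5: 15<25, i++
i=6 j=5: 19<25, i++
i=7 j=5: 20<25, i++
i=8 j=5: 23<25, i++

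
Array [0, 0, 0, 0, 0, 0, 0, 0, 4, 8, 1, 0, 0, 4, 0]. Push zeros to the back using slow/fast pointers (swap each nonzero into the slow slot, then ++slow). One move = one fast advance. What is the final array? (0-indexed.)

(s=0,f=0) a[fast]=0 → fast++
(s=0,f=1) a[fast]=0 → fast++
(s=0,f=2) a[fast]=0 → fast++
(s=0,f=3) a[fast]=0 → fast++
(s=0,f=4) a[fast]=0 → fast++
(s=0,f=5) a[fast]=0 → fast++
(s=0,f=6) a[fast]=0 → fast++
(s=0,f=7) a[fast]=0 → fast++
(s=0,f=8) a[fast]=4≠0 swap→a[0]=4 → slow++,fast++
(s=1,f=9) a[fast]=8≠0 swap→a[1]=8 → slow++,fast++
(s=2,f=10) a[fast]=1≠0 swap→a[2]=1 → slow++,fast++
(s=3,f=11) a[fast]=0 → fast++
(s=3,f=12) a[fast]=0 → fast++
(s=3,f=13) a[fast]=4≠0 swap→a[3]=4 → slow++,fast++
(s=4,f=14) a[fast]=0 → fast++

[4, 8, 1, 4, 0, 0, 0, 0, 0, 0, 0, 0, 0, 0, 0]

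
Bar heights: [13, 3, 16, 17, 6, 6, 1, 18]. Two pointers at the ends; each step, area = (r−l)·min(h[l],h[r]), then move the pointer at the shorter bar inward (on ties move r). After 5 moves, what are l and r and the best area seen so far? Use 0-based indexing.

[0,7] min(13,18)*7=91 best=91 * → l++
[1,7] min(3,18)*6=18 best=91 → l++
[2,7] min(16,18)*5=80 best=91 → l++
[3,7] min(17,18)*4=68 best=91 → l++
[4,7] min(6,18)*3=18 best=91 → l++

l=5, r=7, best area=91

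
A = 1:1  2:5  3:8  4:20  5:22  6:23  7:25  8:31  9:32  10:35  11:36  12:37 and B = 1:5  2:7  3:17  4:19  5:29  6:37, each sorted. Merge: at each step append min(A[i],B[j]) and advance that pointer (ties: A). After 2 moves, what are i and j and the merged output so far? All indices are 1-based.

i=1 j=1: A[i]=1<=B[j]=5 take 1, i++
i=2 j=1: A[i]=5<=B[j]=5 take 5, i++

i=3, j=1, merged so far=[1, 5]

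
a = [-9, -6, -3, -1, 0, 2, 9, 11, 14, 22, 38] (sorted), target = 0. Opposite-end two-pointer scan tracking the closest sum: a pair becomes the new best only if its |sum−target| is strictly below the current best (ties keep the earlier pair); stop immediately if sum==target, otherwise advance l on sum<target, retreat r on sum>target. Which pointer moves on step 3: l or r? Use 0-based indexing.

[0,10] -9+38=29 d=29 * → r--
[0,9] -9+22=13 d=13 * → r--
[0,8] -9+14=5 d=5 * → r--

r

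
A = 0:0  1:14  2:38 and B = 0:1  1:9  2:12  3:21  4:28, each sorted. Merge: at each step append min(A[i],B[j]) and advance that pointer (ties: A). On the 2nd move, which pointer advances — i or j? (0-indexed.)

[i=0,j=0] A[i]=0<=B[j]=1 take 0 → i++
[i=1,j=0] A[i]=14>B[j]=1 take 1 → j++

j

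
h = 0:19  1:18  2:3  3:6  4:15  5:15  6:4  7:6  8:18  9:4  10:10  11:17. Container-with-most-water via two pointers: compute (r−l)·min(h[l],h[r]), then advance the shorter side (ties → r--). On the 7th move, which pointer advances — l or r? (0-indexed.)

[0,11] min(19,17)*11=187 best=187 * → r--
[0,10] min(19,10)*10=100 best=187 → r--
[0,9] min(19,4)*9=36 best=187 → r--
[0,8] min(19,18)*8=144 best=187 → r--
[0,7] min(19,6)*7=42 best=187 → r--
[0,6] min(19,4)*6=24 best=187 → r--
[0,5] min(19,15)*5=75 best=187 → r--

r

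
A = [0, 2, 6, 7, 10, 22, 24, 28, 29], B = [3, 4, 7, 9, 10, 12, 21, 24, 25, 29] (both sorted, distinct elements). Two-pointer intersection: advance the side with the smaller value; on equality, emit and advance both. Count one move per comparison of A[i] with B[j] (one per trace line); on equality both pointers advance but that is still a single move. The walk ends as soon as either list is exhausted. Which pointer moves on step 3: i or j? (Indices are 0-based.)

[i=0,j=0] 0<3 → i++
[i=1,j=0] 2<3 → i++
[i=2,j=0] 6>3 → j++

j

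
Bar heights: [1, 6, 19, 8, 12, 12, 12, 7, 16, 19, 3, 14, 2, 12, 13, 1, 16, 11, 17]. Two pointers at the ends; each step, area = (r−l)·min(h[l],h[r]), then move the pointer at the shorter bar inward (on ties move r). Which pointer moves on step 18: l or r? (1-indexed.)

r

l=1 r=19: min(1,17)*18=18 best=18 *, l++
l=2 r=19: min(6,17)*17=102 best=102 *, l++
l=3 r=19: min(19,17)*16=272 best=272 *, r--
l=3 r=18: min(19,11)*15=165 best=272, r--
l=3 r=17: min(19,16)*14=224 best=272, r--
l=3 r=16: min(19,1)*13=13 best=272, r--
l=3 r=15: min(19,13)*12=156 best=272, r--
l=3 r=14: min(19,12)*11=132 best=272, r--
l=3 r=13: min(19,2)*10=20 best=272, r--
l=3 r=12: min(19,14)*9=126 best=272, r--
l=3 r=11: min(19,3)*8=24 best=272, r--
l=3 r=10: min(19,19)*7=133 best=272, r--
l=3 r=9: min(19,16)*6=96 best=272, r--
l=3 r=8: min(19,7)*5=35 best=272, r--
l=3 r=7: min(19,12)*4=48 best=272, r--
l=3 r=6: min(19,12)*3=36 best=272, r--
l=3 r=5: min(19,12)*2=24 best=272, r--
l=3 r=4: min(19,8)*1=8 best=272, r--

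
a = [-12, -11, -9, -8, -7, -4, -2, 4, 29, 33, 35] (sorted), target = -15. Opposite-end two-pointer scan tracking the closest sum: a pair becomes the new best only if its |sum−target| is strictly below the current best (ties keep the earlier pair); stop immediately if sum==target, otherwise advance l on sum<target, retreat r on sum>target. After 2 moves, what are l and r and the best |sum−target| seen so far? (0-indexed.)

l=0, r=8, best |Δ|=36

[0,10] -12+35=23 d=38 * → r--
[0,9] -12+33=21 d=36 * → r--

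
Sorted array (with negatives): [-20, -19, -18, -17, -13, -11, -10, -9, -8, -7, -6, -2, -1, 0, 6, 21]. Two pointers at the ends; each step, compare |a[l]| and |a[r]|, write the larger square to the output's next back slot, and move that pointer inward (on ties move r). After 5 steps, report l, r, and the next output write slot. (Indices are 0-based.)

[0,15] |-20|<=|21| out[15]=441 → r--
[0,14] |-20|>|6| out[14]=400 → l++
[1,14] |-19|>|6| out[13]=361 → l++
[2,14] |-18|>|6| out[12]=324 → l++
[3,14] |-17|>|6| out[11]=289 → l++

l=4, r=14, next write slot=10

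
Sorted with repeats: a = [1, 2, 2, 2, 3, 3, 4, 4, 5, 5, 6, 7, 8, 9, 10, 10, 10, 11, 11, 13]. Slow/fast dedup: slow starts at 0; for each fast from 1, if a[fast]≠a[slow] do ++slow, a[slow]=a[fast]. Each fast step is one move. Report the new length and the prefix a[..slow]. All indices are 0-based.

length 12; prefix = [1, 2, 3, 4, 5, 6, 7, 8, 9, 10, 11, 13]

slow=0 fast=1: a[fast]=2≠a[slow]=1 write a[1]=2, slow++,fast++
slow=1 fast=2: a[fast]=2=a[slow] dup, fast++
slow=1 fast=3: a[fast]=2=a[slow] dup, fast++
slow=1 fast=4: a[fast]=3≠a[slow]=2 write a[2]=3, slow++,fast++
slow=2 fast=5: a[fast]=3=a[slow] dup, fast++
slow=2 fast=6: a[fast]=4≠a[slow]=3 write a[3]=4, slow++,fast++
slow=3 fast=7: a[fast]=4=a[slow] dup, fast++
slow=3 fast=8: a[fast]=5≠a[slow]=4 write a[4]=5, slow++,fast++
slow=4 fast=9: a[fast]=5=a[slow] dup, fast++
slow=4 fast=10: a[fast]=6≠a[slow]=5 write a[5]=6, slow++,fast++
slow=5 fast=11: a[fast]=7≠a[slow]=6 write a[6]=7, slow++,fast++
slow=6 fast=12: a[fast]=8≠a[slow]=7 write a[7]=8, slow++,fast++
slow=7 fast=13: a[fast]=9≠a[slow]=8 write a[8]=9, slow++,fast++
slow=8 fast=14: a[fast]=10≠a[slow]=9 write a[9]=10, slow++,fast++
slow=9 fast=15: a[fast]=10=a[slow] dup, fast++
slow=9 fast=16: a[fast]=10=a[slow] dup, fast++
slow=9 fast=17: a[fast]=11≠a[slow]=10 write a[10]=11, slow++,fast++
slow=10 fast=18: a[fast]=11=a[slow] dup, fast++
slow=10 fast=19: a[fast]=13≠a[slow]=11 write a[11]=13, slow++,fast++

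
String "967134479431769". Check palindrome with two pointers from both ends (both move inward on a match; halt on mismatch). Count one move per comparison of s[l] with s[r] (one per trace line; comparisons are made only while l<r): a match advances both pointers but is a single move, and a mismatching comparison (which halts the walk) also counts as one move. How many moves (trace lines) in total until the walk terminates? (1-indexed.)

7 moves

l=1 r=15: '9'=='9', l++,r--
l=2 r=14: '6'=='6', l++,r--
l=3 r=13: '7'=='7', l++,r--
l=4 r=12: '1'=='1', l++,r--
l=5 r=11: '3'=='3', l++,r--
l=6 r=10: '4'=='4', l++,r--
l=7 r=9: '4'!='9', stop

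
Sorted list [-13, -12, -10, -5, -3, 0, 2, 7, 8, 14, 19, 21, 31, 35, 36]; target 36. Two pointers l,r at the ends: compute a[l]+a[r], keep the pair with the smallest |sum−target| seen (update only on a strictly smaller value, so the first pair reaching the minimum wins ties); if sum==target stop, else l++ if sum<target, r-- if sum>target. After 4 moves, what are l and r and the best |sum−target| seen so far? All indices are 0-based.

[0,14] -13+36=23 d=13 * → l++
[1,14] -12+36=24 d=12 * → l++
[2,14] -10+36=26 d=10 * → l++
[3,14] -5+36=31 d=5 * → l++

l=4, r=14, best |Δ|=5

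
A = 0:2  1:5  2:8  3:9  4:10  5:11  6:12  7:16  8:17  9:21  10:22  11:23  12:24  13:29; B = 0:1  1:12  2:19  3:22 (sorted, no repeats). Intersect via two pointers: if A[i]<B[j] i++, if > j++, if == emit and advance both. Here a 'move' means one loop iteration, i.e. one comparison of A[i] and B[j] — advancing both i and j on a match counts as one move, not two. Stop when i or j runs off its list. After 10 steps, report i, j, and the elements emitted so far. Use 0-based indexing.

i=9, j=2, emitted=[12]

[i=0,j=0] 2>1 → j++
[i=0,j=1] 2<12 → i++
[i=1,j=1] 5<12 → i++
[i=2,j=1] 8<12 → i++
[i=3,j=1] 9<12 → i++
[i=4,j=1] 10<12 → i++
[i=5,j=1] 11<12 → i++
[i=6,j=1] 12==12 emit → i++,j++
[i=7,j=2] 16<19 → i++
[i=8,j=2] 17<19 → i++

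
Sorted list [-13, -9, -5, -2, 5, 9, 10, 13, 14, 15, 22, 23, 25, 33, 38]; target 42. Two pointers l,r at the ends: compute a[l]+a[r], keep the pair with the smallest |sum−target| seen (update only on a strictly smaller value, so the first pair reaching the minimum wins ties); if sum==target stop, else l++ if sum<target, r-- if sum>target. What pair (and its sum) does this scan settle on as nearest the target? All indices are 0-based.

pair (9, 33) with sum 42 (|Δ|=0)

[0,14] -13+38=25 d=17 * → l++
[1,14] -9+38=29 d=13 * → l++
[2,14] -5+38=33 d=9 * → l++
[3,14] -2+38=36 d=6 * → l++
[4,14] 5+38=43 d=1 * → r--
[4,13] 5+33=38 d=4 → l++
[5,13] 9+33=42 d=0 * → stop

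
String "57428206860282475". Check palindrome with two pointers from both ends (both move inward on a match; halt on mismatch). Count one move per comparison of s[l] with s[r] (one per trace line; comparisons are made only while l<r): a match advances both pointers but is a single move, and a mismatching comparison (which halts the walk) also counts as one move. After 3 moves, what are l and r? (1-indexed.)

l=1 r=17: '5'=='5', l++,r--
l=2 r=16: '7'=='7', l++,r--
l=3 r=15: '4'=='4', l++,r--

l=4, r=14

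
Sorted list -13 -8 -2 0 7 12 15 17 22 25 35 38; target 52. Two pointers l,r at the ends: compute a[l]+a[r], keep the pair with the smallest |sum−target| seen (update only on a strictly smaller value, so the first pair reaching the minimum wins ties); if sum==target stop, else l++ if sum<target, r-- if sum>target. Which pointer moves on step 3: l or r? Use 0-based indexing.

l

[0,11] -13+38=25 d=27 * → l++
[1,11] -8+38=30 d=22 * → l++
[2,11] -2+38=36 d=16 * → l++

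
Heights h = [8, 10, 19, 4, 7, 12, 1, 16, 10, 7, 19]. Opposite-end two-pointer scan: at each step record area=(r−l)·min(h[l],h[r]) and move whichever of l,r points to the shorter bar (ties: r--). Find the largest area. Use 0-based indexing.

[0,10] min(8,19)*10=80 best=80 * → l++
[1,10] min(10,19)*9=90 best=90 * → l++
[2,10] min(19,19)*8=152 best=152 * → r--
[2,9] min(19,7)*7=49 best=152 → r--
[2,8] min(19,10)*6=60 best=152 → r--
[2,7] min(19,16)*5=80 best=152 → r--
[2,6] min(19,1)*4=4 best=152 → r--
[2,5] min(19,12)*3=36 best=152 → r--
[2,4] min(19,7)*2=14 best=152 → r--
[2,3] min(19,4)*1=4 best=152 → r--

max area = 152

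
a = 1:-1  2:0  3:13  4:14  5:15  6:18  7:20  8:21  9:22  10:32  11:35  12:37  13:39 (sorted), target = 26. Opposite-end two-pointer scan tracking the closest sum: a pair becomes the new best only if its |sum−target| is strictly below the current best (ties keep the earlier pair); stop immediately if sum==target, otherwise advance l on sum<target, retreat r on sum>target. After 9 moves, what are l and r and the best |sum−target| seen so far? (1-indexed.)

l=1 r=13: -1+39=38 d=12 *, r--
l=1 r=12: -1+37=36 d=10 *, r--
l=1 r=11: -1+35=34 d=8 *, r--
l=1 r=10: -1+32=31 d=5 *, r--
l=1 r=9: -1+22=21 d=5, l++
l=2 r=9: 0+22=22 d=4 *, l++
l=3 r=9: 13+22=35 d=9, r--
l=3 r=8: 13+21=34 d=8, r--
l=3 r=7: 13+20=33 d=7, r--

l=3, r=6, best |Δ|=4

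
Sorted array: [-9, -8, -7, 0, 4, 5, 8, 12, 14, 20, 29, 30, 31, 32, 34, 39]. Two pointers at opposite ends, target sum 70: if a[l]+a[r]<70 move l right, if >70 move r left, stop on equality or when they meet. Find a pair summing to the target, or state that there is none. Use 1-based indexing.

[1,16] -9+39=30 <70 → l++
[2,16] -8+39=31 <70 → l++
[3,16] -7+39=32 <70 → l++
[4,16] 0+39=39 <70 → l++
[5,16] 4+39=43 <70 → l++
[6,16] 5+39=44 <70 → l++
[7,16] 8+39=47 <70 → l++
[8,16] 12+39=51 <70 → l++
[9,16] 14+39=53 <70 → l++
[10,16] 20+39=59 <70 → l++
[11,16] 29+39=68 <70 → l++
[12,16] 30+39=69 <70 → l++
[13,16] 31+39=70 → found

(31, 39)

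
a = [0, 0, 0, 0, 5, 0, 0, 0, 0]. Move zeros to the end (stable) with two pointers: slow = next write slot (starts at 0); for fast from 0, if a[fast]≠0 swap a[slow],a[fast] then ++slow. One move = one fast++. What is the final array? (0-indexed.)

[5, 0, 0, 0, 0, 0, 0, 0, 0]

slow=0 fast=0: a[fast]=0, fast++
slow=0 fast=1: a[fast]=0, fast++
slow=0 fast=2: a[fast]=0, fast++
slow=0 fast=3: a[fast]=0, fast++
slow=0 fast=4: a[fast]=5≠0 swap→a[0]=5, slow++,fast++
slow=1 fast=5: a[fast]=0, fast++
slow=1 fast=6: a[fast]=0, fast++
slow=1 fast=7: a[fast]=0, fast++
slow=1 fast=8: a[fast]=0, fast++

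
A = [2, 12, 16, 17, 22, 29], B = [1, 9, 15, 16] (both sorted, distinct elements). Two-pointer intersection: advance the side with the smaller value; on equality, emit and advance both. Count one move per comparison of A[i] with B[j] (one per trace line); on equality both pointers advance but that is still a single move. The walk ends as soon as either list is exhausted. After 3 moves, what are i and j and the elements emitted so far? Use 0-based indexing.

[i=0,j=0] 2>1 → j++
[i=0,j=1] 2<9 → i++
[i=1,j=1] 12>9 → j++

i=1, j=2, emitted=[]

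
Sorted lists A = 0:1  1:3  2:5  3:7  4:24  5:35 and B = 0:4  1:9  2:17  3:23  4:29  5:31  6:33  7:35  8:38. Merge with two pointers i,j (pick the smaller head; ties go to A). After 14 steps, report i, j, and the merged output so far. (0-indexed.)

i=0 j=0: A[i]=1<=B[j]=4 take 1, i++
i=1 j=0: A[i]=3<=B[j]=4 take 3, i++
i=2 j=0: A[i]=5>B[j]=4 take 4, j++
i=2 j=1: A[i]=5<=B[j]=9 take 5, i++
i=3 j=1: A[i]=7<=B[j]=9 take 7, i++
i=4 j=1: A[i]=24>B[j]=9 take 9, j++
i=4 j=2: A[i]=24>B[j]=17 take 17, j++
i=4 j=3: A[i]=24>B[j]=23 take 23, j++
i=4 j=4: A[i]=24<=B[j]=29 take 24, i++
i=5 j=4: A[i]=35>B[j]=29 take 29, j++
i=5 j=5: A[i]=35>B[j]=31 take 31, j++
i=5 j=6: A[i]=35>B[j]=33 take 33, j++
i=5 j=7: A[i]=35<=B[j]=35 take 35, i++
i=6 j=7: A done, take B[j]=35, j++

i=6, j=8, merged so far=[1, 3, 4, 5, 7, 9, 17, 23, 24, 29, 31, 33, 35, 35]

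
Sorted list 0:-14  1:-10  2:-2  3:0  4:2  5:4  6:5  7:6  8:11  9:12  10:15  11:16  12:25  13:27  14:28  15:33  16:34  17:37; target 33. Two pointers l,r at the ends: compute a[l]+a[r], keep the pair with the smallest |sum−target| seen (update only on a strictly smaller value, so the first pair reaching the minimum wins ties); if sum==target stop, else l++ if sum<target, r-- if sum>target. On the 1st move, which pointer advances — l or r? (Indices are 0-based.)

l

[0,17] -14+37=23 d=10 * → l++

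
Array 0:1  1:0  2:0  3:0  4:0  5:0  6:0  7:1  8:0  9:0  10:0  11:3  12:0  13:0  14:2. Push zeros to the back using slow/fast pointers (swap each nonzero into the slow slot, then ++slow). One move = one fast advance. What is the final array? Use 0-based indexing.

[1, 1, 3, 2, 0, 0, 0, 0, 0, 0, 0, 0, 0, 0, 0]

(s=0,f=0) a[fast]=1≠0 swap→a[0]=1 → slow++,fast++
(s=1,f=1) a[fast]=0 → fast++
(s=1,f=2) a[fast]=0 → fast++
(s=1,f=3) a[fast]=0 → fast++
(s=1,f=4) a[fast]=0 → fast++
(s=1,f=5) a[fast]=0 → fast++
(s=1,f=6) a[fast]=0 → fast++
(s=1,f=7) a[fast]=1≠0 swap→a[1]=1 → slow++,fast++
(s=2,f=8) a[fast]=0 → fast++
(s=2,f=9) a[fast]=0 → fast++
(s=2,f=10) a[fast]=0 → fast++
(s=2,f=11) a[fast]=3≠0 swap→a[2]=3 → slow++,fast++
(s=3,f=12) a[fast]=0 → fast++
(s=3,f=13) a[fast]=0 → fast++
(s=3,f=14) a[fast]=2≠0 swap→a[3]=2 → slow++,fast++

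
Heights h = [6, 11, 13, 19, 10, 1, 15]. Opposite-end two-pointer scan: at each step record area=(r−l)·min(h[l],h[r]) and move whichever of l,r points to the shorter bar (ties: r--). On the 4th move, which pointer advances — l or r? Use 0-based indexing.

r

[0,6] min(6,15)*6=36 best=36 * → l++
[1,6] min(11,15)*5=55 best=55 * → l++
[2,6] min(13,15)*4=52 best=55 → l++
[3,6] min(19,15)*3=45 best=55 → r--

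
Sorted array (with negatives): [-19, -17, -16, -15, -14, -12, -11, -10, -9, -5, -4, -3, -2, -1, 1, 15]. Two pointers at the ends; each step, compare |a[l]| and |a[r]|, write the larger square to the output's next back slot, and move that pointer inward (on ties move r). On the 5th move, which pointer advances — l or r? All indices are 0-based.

l

l=0 r=15: |-19|>|15| out[15]=361, l++
l=1 r=15: |-17|>|15| out[14]=289, l++
l=2 r=15: |-16|>|15| out[13]=256, l++
l=3 r=15: |-15|<=|15| out[12]=225, r--
l=3 r=14: |-15|>|1| out[11]=225, l++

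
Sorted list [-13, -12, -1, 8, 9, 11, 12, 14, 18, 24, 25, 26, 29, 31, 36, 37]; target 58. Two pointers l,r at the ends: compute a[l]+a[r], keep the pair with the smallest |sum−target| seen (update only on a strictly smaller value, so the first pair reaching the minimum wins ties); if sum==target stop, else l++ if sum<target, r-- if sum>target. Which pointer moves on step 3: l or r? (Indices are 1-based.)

l

l=1 r=16: -13+37=24 d=34 *, l++
l=2 r=16: -12+37=25 d=33 *, l++
l=3 r=16: -1+37=36 d=22 *, l++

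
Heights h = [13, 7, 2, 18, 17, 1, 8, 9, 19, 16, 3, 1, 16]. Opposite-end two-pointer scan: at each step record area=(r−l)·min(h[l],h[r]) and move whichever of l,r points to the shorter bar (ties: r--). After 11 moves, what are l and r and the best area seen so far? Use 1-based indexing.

l=8, r=9, best area=156

[1,13] min(13,16)*12=156 best=156 * → l++
[2,13] min(7,16)*11=77 best=156 → l++
[3,13] min(2,16)*10=20 best=156 → l++
[4,13] min(18,16)*9=144 best=156 → r--
[4,12] min(18,1)*8=8 best=156 → r--
[4,11] min(18,3)*7=21 best=156 → r--
[4,10] min(18,16)*6=96 best=156 → r--
[4,9] min(18,19)*5=90 best=156 → l++
[5,9] min(17,19)*4=68 best=156 → l++
[6,9] min(1,19)*3=3 best=156 → l++
[7,9] min(8,19)*2=16 best=156 → l++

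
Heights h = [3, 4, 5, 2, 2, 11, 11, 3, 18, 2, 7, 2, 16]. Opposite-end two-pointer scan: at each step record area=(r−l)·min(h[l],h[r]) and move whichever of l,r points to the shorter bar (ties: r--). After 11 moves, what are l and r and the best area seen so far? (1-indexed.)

l=9, r=10, best area=77

[1,13] min(3,16)*12=36 best=36 * → l++
[2,13] min(4,16)*11=44 best=44 * → l++
[3,13] min(5,16)*10=50 best=50 * → l++
[4,13] min(2,16)*9=18 best=50 → l++
[5,13] min(2,16)*8=16 best=50 → l++
[6,13] min(11,16)*7=77 best=77 * → l++
[7,13] min(11,16)*6=66 best=77 → l++
[8,13] min(3,16)*5=15 best=77 → l++
[9,13] min(18,16)*4=64 best=77 → r--
[9,12] min(18,2)*3=6 best=77 → r--
[9,11] min(18,7)*2=14 best=77 → r--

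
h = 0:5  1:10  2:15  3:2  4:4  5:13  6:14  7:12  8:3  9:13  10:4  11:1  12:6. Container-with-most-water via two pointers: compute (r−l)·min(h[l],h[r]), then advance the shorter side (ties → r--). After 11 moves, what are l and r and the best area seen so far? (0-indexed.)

l=0 r=12: min(5,6)*12=60 best=60 *, l++
l=1 r=12: min(10,6)*11=66 best=66 *, r--
l=1 r=11: min(10,1)*10=10 best=66, r--
l=1 r=10: min(10,4)*9=36 best=66, r--
l=1 r=9: min(10,13)*8=80 best=80 *, l++
l=2 r=9: min(15,13)*7=91 best=91 *, r--
l=2 r=8: min(15,3)*6=18 best=91, r--
l=2 r=7: min(15,12)*5=60 best=91, r--
l=2 r=6: min(15,14)*4=56 best=91, r--
l=2 r=5: min(15,13)*3=39 best=91, r--
l=2 r=4: min(15,4)*2=8 best=91, r--

l=2, r=3, best area=91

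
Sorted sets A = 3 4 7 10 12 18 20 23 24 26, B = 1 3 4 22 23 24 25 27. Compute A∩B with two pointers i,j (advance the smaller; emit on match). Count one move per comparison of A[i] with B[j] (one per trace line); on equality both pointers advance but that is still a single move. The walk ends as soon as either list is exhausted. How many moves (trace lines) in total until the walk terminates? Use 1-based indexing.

13 moves

i=1 j=1: 3>1, j++
i=1 j=2: 3==3 emit, i++,j++
i=2 j=3: 4==4 emit, i++,j++
i=3 j=4: 7<22, i++
i=4 j=4: 10<22, i++
i=5 j=4: 12<22, i++
i=6 j=4: 18<22, i++
i=7 j=4: 20<22, i++
i=8 j=4: 23>22, j++
i=8 j=5: 23==23 emit, i++,j++
i=9 j=6: 24==24 emit, i++,j++
i=10 j=7: 26>25, j++
i=10 j=8: 26<27, i++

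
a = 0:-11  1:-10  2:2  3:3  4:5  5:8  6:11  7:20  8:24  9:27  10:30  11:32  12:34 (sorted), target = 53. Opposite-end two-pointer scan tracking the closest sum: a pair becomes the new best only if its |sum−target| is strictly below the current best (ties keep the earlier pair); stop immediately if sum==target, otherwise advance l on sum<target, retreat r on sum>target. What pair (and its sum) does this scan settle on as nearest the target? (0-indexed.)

l=0 r=12: -11+34=23 d=30 *, l++
l=1 r=12: -10+34=24 d=29 *, l++
l=2 r=12: 2+34=36 d=17 *, l++
l=3 r=12: 3+34=37 d=16 *, l++
l=4 r=12: 5+34=39 d=14 *, l++
l=5 r=12: 8+34=42 d=11 *, l++
l=6 r=12: 11+34=45 d=8 *, l++
l=7 r=12: 20+34=54 d=1 *, r--
l=7 r=11: 20+32=52 d=1, l++
l=8 r=11: 24+32=56 d=3, r--
l=8 r=10: 24+30=54 d=1, r--
l=8 r=9: 24+27=51 d=2, l++

pair (20, 34) with sum 54 (|Δ|=1)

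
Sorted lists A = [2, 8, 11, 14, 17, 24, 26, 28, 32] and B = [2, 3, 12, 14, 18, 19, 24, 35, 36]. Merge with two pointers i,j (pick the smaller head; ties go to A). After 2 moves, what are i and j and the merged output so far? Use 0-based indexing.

i=1, j=1, merged so far=[2, 2]

i=0 j=0: A[i]=2<=B[j]=2 take 2, i++
i=1 j=0: A[i]=8>B[j]=2 take 2, j++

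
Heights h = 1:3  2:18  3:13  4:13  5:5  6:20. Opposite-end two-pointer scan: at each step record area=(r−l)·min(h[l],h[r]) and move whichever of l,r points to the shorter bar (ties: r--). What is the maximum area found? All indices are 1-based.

[1,6] min(3,20)*5=15 best=15 * → l++
[2,6] min(18,20)*4=72 best=72 * → l++
[3,6] min(13,20)*3=39 best=72 → l++
[4,6] min(13,20)*2=26 best=72 → l++
[5,6] min(5,20)*1=5 best=72 → l++

max area = 72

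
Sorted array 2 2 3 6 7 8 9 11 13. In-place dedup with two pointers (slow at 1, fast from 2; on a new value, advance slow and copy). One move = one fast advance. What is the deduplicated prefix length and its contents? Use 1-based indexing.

slow=1 fast=2: a[fast]=2=a[slow] dup, fast++
slow=1 fast=3: a[fast]=3≠a[slow]=2 write a[2]=3, slow++,fast++
slow=2 fast=4: a[fast]=6≠a[slow]=3 write a[3]=6, slow++,fast++
slow=3 fast=5: a[fast]=7≠a[slow]=6 write a[4]=7, slow++,fast++
slow=4 fast=6: a[fast]=8≠a[slow]=7 write a[5]=8, slow++,fast++
slow=5 fast=7: a[fast]=9≠a[slow]=8 write a[6]=9, slow++,fast++
slow=6 fast=8: a[fast]=11≠a[slow]=9 write a[7]=11, slow++,fast++
slow=7 fast=9: a[fast]=13≠a[slow]=11 write a[8]=13, slow++,fast++

length 8; prefix = [2, 3, 6, 7, 8, 9, 11, 13]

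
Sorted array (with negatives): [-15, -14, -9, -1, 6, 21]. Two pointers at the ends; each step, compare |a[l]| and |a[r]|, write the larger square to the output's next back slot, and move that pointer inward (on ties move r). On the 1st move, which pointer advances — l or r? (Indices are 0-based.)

l=0 r=5: |-15|<=|21| out[5]=441, r--

r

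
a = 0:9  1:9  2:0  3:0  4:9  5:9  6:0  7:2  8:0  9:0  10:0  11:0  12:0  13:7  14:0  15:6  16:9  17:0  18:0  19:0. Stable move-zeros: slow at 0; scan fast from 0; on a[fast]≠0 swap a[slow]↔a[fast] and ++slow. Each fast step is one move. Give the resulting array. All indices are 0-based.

[9, 9, 9, 9, 2, 7, 6, 9, 0, 0, 0, 0, 0, 0, 0, 0, 0, 0, 0, 0]

(s=0,f=0) a[fast]=9≠0 swap→a[0]=9 → slow++,fast++
(s=1,f=1) a[fast]=9≠0 swap→a[1]=9 → slow++,fast++
(s=2,f=2) a[fast]=0 → fast++
(s=2,f=3) a[fast]=0 → fast++
(s=2,f=4) a[fast]=9≠0 swap→a[2]=9 → slow++,fast++
(s=3,f=5) a[fast]=9≠0 swap→a[3]=9 → slow++,fast++
(s=4,f=6) a[fast]=0 → fast++
(s=4,f=7) a[fast]=2≠0 swap→a[4]=2 → slow++,fast++
(s=5,f=8) a[fast]=0 → fast++
(s=5,f=9) a[fast]=0 → fast++
(s=5,f=10) a[fast]=0 → fast++
(s=5,f=11) a[fast]=0 → fast++
(s=5,f=12) a[fast]=0 → fast++
(s=5,f=13) a[fast]=7≠0 swap→a[5]=7 → slow++,fast++
(s=6,f=14) a[fast]=0 → fast++
(s=6,f=15) a[fast]=6≠0 swap→a[6]=6 → slow++,fast++
(s=7,f=16) a[fast]=9≠0 swap→a[7]=9 → slow++,fast++
(s=8,f=17) a[fast]=0 → fast++
(s=8,f=18) a[fast]=0 → fast++
(s=8,f=19) a[fast]=0 → fast++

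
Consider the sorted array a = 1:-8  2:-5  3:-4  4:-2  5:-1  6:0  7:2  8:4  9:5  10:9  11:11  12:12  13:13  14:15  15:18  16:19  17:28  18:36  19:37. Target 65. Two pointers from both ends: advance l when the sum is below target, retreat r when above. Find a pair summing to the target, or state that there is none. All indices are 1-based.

l=1 r=19: -8+37=29 <65, l++
l=2 r=19: -5+37=32 <65, l++
l=3 r=19: -4+37=33 <65, l++
l=4 r=19: -2+37=35 <65, l++
l=5 r=19: -1+37=36 <65, l++
l=6 r=19: 0+37=37 <65, l++
l=7 r=19: 2+37=39 <65, l++
l=8 r=19: 4+37=41 <65, l++
l=9 r=19: 5+37=42 <65, l++
l=10 r=19: 9+37=46 <65, l++
l=11 r=19: 11+37=48 <65, l++
l=12 r=19: 12+37=49 <65, l++
l=13 r=19: 13+37=50 <65, l++
l=14 r=19: 15+37=52 <65, l++
l=15 r=19: 18+37=55 <65, l++
l=16 r=19: 19+37=56 <65, l++
l=17 r=19: 28+37=65, found

(28, 37)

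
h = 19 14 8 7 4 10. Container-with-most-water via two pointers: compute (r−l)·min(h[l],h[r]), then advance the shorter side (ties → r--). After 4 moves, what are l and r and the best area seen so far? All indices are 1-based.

[1,6] min(19,10)*5=50 best=50 * → r--
[1,5] min(19,4)*4=16 best=50 → r--
[1,4] min(19,7)*3=21 best=50 → r--
[1,3] min(19,8)*2=16 best=50 → r--

l=1, r=2, best area=50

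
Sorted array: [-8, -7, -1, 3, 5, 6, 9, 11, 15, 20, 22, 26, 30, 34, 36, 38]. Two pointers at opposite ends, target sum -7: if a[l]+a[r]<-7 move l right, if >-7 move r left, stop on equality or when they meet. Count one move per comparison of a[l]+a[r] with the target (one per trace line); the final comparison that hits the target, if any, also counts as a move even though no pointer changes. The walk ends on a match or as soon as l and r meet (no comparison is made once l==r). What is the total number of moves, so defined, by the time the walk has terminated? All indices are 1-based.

15 moves

[1,16] -8+38=30 >-7 → r--
[1,15] -8+36=28 >-7 → r--
[1,14] -8+34=26 >-7 → r--
[1,13] -8+30=22 >-7 → r--
[1,12] -8+26=18 >-7 → r--
[1,11] -8+22=14 >-7 → r--
[1,10] -8+20=12 >-7 → r--
[1,9] -8+15=7 >-7 → r--
[1,8] -8+11=3 >-7 → r--
[1,7] -8+9=1 >-7 → r--
[1,6] -8+6=-2 >-7 → r--
[1,5] -8+5=-3 >-7 → r--
[1,4] -8+3=-5 >-7 → r--
[1,3] -8+-1=-9 <-7 → l++
[2,3] -7+-1=-8 <-7 → l++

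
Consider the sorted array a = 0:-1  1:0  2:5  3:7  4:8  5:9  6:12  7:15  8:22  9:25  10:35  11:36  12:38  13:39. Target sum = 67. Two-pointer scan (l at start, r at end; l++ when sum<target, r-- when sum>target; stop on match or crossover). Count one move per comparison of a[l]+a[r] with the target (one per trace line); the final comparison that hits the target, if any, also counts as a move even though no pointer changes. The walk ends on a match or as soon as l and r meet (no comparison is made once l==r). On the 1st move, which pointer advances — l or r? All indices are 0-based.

l

l=0 r=13: -1+39=38 <67, l++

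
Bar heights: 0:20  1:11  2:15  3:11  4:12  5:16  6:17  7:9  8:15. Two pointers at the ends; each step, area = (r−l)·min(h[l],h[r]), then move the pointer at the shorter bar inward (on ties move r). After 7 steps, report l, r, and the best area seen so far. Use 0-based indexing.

[0,8] min(20,15)*8=120 best=120 * → r--
[0,7] min(20,9)*7=63 best=120 → r--
[0,6] min(20,17)*6=102 best=120 → r--
[0,5] min(20,16)*5=80 best=120 → r--
[0,4] min(20,12)*4=48 best=120 → r--
[0,3] min(20,11)*3=33 best=120 → r--
[0,2] min(20,15)*2=30 best=120 → r--

l=0, r=1, best area=120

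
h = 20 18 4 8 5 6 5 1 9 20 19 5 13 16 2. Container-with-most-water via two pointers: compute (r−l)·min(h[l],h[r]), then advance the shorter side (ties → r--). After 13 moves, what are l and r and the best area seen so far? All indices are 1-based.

l=1, r=2, best area=208

[1,15] min(20,2)*14=28 best=28 * → r--
[1,14] min(20,16)*13=208 best=208 * → r--
[1,13] min(20,13)*12=156 best=208 → r--
[1,12] min(20,5)*11=55 best=208 → r--
[1,11] min(20,19)*10=190 best=208 → r--
[1,10] min(20,20)*9=180 best=208 → r--
[1,9] min(20,9)*8=72 best=208 → r--
[1,8] min(20,1)*7=7 best=208 → r--
[1,7] min(20,5)*6=30 best=208 → r--
[1,6] min(20,6)*5=30 best=208 → r--
[1,5] min(20,5)*4=20 best=208 → r--
[1,4] min(20,8)*3=24 best=208 → r--
[1,3] min(20,4)*2=8 best=208 → r--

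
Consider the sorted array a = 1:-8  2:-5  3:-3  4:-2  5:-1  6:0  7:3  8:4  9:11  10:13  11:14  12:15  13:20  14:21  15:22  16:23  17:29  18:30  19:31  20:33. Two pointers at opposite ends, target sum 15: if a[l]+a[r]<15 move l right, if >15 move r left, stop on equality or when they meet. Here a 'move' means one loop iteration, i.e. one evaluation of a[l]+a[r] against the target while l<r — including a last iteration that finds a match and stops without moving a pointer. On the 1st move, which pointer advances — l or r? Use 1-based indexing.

r

l=1 r=20: -8+33=25 >15, r--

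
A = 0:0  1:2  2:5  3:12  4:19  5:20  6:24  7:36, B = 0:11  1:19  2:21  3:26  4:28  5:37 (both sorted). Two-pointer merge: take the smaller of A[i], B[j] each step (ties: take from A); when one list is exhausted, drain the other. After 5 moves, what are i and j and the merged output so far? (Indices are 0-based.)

i=4, j=1, merged so far=[0, 2, 5, 11, 12]

[i=0,j=0] A[i]=0<=B[j]=11 take 0 → i++
[i=1,j=0] A[i]=2<=B[j]=11 take 2 → i++
[i=2,j=0] A[i]=5<=B[j]=11 take 5 → i++
[i=3,j=0] A[i]=12>B[j]=11 take 11 → j++
[i=3,j=1] A[i]=12<=B[j]=19 take 12 → i++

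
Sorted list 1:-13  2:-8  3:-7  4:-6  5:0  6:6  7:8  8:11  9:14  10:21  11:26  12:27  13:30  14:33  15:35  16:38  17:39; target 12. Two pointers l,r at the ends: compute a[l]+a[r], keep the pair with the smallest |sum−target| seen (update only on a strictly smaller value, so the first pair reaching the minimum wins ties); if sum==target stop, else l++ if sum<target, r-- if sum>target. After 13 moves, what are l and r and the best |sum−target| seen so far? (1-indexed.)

[1,17] -13+39=26 d=14 * → r--
[1,16] -13+38=25 d=13 * → r--
[1,15] -13+35=22 d=10 * → r--
[1,14] -13+33=20 d=8 * → r--
[1,13] -13+30=17 d=5 * → r--
[1,12] -13+27=14 d=2 * → r--
[1,11] -13+26=13 d=1 * → r--
[1,10] -13+21=8 d=4 → l++
[2,10] -8+21=13 d=1 → r--
[2,9] -8+14=6 d=6 → l++
[3,9] -7+14=7 d=5 → l++
[4,9] -6+14=8 d=4 → l++
[5,9] 0+14=14 d=2 → r--

l=5, r=8, best |Δ|=1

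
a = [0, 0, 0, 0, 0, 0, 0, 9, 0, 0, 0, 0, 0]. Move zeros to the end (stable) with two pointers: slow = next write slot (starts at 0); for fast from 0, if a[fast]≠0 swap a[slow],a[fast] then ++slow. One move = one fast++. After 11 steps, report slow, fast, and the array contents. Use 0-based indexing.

(s=0,f=0) a[fast]=0 → fast++
(s=0,f=1) a[fast]=0 → fast++
(s=0,f=2) a[fast]=0 → fast++
(s=0,f=3) a[fast]=0 → fast++
(s=0,f=4) a[fast]=0 → fast++
(s=0,f=5) a[fast]=0 → fast++
(s=0,f=6) a[fast]=0 → fast++
(s=0,f=7) a[fast]=9≠0 swap→a[0]=9 → slow++,fast++
(s=1,f=8) a[fast]=0 → fast++
(s=1,f=9) a[fast]=0 → fast++
(s=1,f=10) a[fast]=0 → fast++

slow=1, fast=11, a=[9, 0, 0, 0, 0, 0, 0, 0, 0, 0, 0, 0, 0]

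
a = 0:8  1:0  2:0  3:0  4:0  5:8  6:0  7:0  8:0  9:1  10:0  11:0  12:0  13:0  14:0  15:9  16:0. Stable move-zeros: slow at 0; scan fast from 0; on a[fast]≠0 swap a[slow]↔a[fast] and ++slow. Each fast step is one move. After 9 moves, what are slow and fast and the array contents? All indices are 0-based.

slow=2, fast=9, a=[8, 8, 0, 0, 0, 0, 0, 0, 0, 1, 0, 0, 0, 0, 0, 9, 0]

slow=0 fast=0: a[fast]=8≠0 swap→a[0]=8, slow++,fast++
slow=1 fast=1: a[fast]=0, fast++
slow=1 fast=2: a[fast]=0, fast++
slow=1 fast=3: a[fast]=0, fast++
slow=1 fast=4: a[fast]=0, fast++
slow=1 fast=5: a[fast]=8≠0 swap→a[1]=8, slow++,fast++
slow=2 fast=6: a[fast]=0, fast++
slow=2 fast=7: a[fast]=0, fast++
slow=2 fast=8: a[fast]=0, fast++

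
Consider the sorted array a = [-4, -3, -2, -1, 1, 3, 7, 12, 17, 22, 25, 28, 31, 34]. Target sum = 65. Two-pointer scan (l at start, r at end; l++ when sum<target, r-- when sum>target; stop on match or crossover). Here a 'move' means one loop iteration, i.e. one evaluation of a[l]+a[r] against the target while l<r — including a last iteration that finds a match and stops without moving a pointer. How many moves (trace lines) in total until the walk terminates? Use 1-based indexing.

13 moves

[1,14] -4+34=30 <65 → l++
[2,14] -3+34=31 <65 → l++
[3,14] -2+34=32 <65 → l++
[4,14] -1+34=33 <65 → l++
[5,14] 1+34=35 <65 → l++
[6,14] 3+34=37 <65 → l++
[7,14] 7+34=41 <65 → l++
[8,14] 12+34=46 <65 → l++
[9,14] 17+34=51 <65 → l++
[10,14] 22+34=56 <65 → l++
[11,14] 25+34=59 <65 → l++
[12,14] 28+34=62 <65 → l++
[13,14] 31+34=65 → found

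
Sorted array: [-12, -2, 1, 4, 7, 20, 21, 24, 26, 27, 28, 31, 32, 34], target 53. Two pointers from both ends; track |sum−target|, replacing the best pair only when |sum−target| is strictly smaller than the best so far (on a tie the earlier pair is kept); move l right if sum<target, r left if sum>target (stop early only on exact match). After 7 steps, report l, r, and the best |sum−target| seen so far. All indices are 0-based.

l=0 r=13: -12+34=22 d=31 *, l++
l=1 r=13: -2+34=32 d=21 *, l++
l=2 r=13: 1+34=35 d=18 *, l++
l=3 r=13: 4+34=38 d=15 *, l++
l=4 r=13: 7+34=41 d=12 *, l++
l=5 r=13: 20+34=54 d=1 *, r--
l=5 r=12: 20+32=52 d=1, l++

l=6, r=12, best |Δ|=1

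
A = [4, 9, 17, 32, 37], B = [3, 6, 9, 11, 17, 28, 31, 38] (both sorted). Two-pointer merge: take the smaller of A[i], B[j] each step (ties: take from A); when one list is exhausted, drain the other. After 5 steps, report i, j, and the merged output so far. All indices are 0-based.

i=2, j=3, merged so far=[3, 4, 6, 9, 9]

i=0 j=0: A[i]=4>B[j]=3 take 3, j++
i=0 j=1: A[i]=4<=B[j]=6 take 4, i++
i=1 j=1: A[i]=9>B[j]=6 take 6, j++
i=1 j=2: A[i]=9<=B[j]=9 take 9, i++
i=2 j=2: A[i]=17>B[j]=9 take 9, j++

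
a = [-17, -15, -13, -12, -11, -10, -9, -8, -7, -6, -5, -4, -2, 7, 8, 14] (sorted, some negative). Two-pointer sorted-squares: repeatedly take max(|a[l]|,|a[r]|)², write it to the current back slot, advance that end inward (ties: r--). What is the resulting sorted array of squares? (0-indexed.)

[0,15] |-17|>|14| out[15]=289 → l++
[1,15] |-15|>|14| out[14]=225 → l++
[2,15] |-13|<=|14| out[13]=196 → r--
[2,14] |-13|>|8| out[12]=169 → l++
[3,14] |-12|>|8| out[11]=144 → l++
[4,14] |-11|>|8| out[10]=121 → l++
[5,14] |-10|>|8| out[9]=100 → l++
[6,14] |-9|>|8| out[8]=81 → l++
[7,14] |-8|<=|8| out[7]=64 → r--
[7,13] |-8|>|7| out[6]=64 → l++
[8,13] |-7|<=|7| out[5]=49 → r--
[8,12] |-7|>|-2| out[4]=49 → l++
[9,12] |-6|>|-2| out[3]=36 → l++
[10,12] |-5|>|-2| out[2]=25 → l++
[11,12] |-4|>|-2| out[1]=16 → l++
[12,12] |-2|<=|-2| out[0]=4 → r--

[4, 16, 25, 36, 49, 49, 64, 64, 81, 100, 121, 144, 169, 196, 225, 289]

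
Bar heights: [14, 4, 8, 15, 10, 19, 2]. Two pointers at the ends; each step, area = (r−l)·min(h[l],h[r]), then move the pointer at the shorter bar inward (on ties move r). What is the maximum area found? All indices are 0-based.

max area = 70

[0,6] min(14,2)*6=12 best=12 * → r--
[0,5] min(14,19)*5=70 best=70 * → l++
[1,5] min(4,19)*4=16 best=70 → l++
[2,5] min(8,19)*3=24 best=70 → l++
[3,5] min(15,19)*2=30 best=70 → l++
[4,5] min(10,19)*1=10 best=70 → l++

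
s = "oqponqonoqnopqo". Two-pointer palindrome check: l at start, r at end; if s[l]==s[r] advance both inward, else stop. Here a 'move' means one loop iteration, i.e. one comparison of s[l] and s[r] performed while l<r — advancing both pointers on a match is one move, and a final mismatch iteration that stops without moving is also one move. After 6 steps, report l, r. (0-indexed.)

[0,14] 'o'=='o' → l++,r--
[1,13] 'q'=='q' → l++,r--
[2,12] 'p'=='p' → l++,r--
[3,11] 'o'=='o' → l++,r--
[4,10] 'n'=='n' → l++,r--
[5,9] 'q'=='q' → l++,r--

l=6, r=8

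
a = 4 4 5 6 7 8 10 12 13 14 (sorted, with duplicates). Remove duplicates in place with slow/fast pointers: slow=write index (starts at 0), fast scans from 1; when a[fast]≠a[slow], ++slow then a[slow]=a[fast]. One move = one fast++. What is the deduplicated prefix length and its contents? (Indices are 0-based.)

length 9; prefix = [4, 5, 6, 7, 8, 10, 12, 13, 14]

slow=0 fast=1: a[fast]=4=a[slow] dup, fast++
slow=0 fast=2: a[fast]=5≠a[slow]=4 write a[1]=5, slow++,fast++
slow=1 fast=3: a[fast]=6≠a[slow]=5 write a[2]=6, slow++,fast++
slow=2 fast=4: a[fast]=7≠a[slow]=6 write a[3]=7, slow++,fast++
slow=3 fast=5: a[fast]=8≠a[slow]=7 write a[4]=8, slow++,fast++
slow=4 fast=6: a[fast]=10≠a[slow]=8 write a[5]=10, slow++,fast++
slow=5 fast=7: a[fast]=12≠a[slow]=10 write a[6]=12, slow++,fast++
slow=6 fast=8: a[fast]=13≠a[slow]=12 write a[7]=13, slow++,fast++
slow=7 fast=9: a[fast]=14≠a[slow]=13 write a[8]=14, slow++,fast++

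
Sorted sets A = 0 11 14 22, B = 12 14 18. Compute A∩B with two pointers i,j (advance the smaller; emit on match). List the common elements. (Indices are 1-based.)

[i=1,j=1] 0<12 → i++
[i=2,j=1] 11<12 → i++
[i=3,j=1] 14>12 → j++
[i=3,j=2] 14==14 emit → i++,j++
[i=4,j=3] 22>18 → j++

intersection = [14]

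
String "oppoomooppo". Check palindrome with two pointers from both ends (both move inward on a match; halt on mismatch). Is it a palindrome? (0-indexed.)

l=0 r=10: 'o'=='o', l++,r--
l=1 r=9: 'p'=='p', l++,r--
l=2 r=8: 'p'=='p', l++,r--
l=3 r=7: 'o'=='o', l++,r--
l=4 r=6: 'o'=='o', l++,r--

palindrome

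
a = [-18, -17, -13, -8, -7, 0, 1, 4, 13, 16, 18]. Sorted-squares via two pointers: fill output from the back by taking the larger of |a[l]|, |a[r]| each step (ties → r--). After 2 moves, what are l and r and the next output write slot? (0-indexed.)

l=1, r=9, next write slot=8

l=0 r=10: |-18|<=|18| out[10]=324, r--
l=0 r=9: |-18|>|16| out[9]=324, l++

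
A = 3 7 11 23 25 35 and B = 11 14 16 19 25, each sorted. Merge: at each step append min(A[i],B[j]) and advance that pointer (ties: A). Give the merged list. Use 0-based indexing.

[i=0,j=0] A[i]=3<=B[j]=11 take 3 → i++
[i=1,j=0] A[i]=7<=B[j]=11 take 7 → i++
[i=2,j=0] A[i]=11<=B[j]=11 take 11 → i++
[i=3,j=0] A[i]=23>B[j]=11 take 11 → j++
[i=3,j=1] A[i]=23>B[j]=14 take 14 → j++
[i=3,j=2] A[i]=23>B[j]=16 take 16 → j++
[i=3,j=3] A[i]=23>B[j]=19 take 19 → j++
[i=3,j=4] A[i]=23<=B[j]=25 take 23 → i++
[i=4,j=4] A[i]=25<=B[j]=25 take 25 → i++
[i=5,j=4] A[i]=35>B[j]=25 take 25 → j++
[i=5,j=5] B done, take A[i]=35 → i++

[3, 7, 11, 11, 14, 16, 19, 23, 25, 25, 35]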